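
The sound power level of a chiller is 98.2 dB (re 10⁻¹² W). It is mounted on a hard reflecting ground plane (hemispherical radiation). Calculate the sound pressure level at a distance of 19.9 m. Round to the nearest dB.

64 dB

The power spreads over a hemisphere of area 2π·r², so L_p = L_w − 10·log₁₀(2π·r²).
2π·r² = 2488 m², 10·log₁₀ of that is 33.959 dB.
L_p = 98.2 − 33.959 = 64.24 dB.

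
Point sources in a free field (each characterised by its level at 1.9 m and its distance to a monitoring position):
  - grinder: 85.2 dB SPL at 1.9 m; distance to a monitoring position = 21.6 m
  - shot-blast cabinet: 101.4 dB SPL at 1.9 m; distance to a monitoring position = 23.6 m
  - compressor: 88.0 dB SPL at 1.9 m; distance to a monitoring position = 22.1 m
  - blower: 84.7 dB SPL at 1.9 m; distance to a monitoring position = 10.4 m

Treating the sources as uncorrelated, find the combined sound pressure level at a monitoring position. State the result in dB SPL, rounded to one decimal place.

Apply inverse-square spreading to bring every level to the receiver, then sum 10^(L/10).
grinder: 85.2 − 20·log₁₀(21.6/1.9) = 85.2 − 21.11 = 64.09 dB SPL.
shot-blast cabinet: 101.4 − 20·log₁₀(23.6/1.9) = 101.4 − 21.88 = 79.52 dB SPL.
compressor: 88.0 − 20·log₁₀(22.1/1.9) = 88.0 − 21.31 = 66.69 dB SPL.
blower: 84.7 − 20·log₁₀(10.4/1.9) = 84.7 − 14.77 = 69.93 dB SPL.
Σ 10^(L/10) = 1.065e+08 → L_total = 10·log₁₀(1.065e+08) = 80.28 dB SPL.

80.3 dB SPL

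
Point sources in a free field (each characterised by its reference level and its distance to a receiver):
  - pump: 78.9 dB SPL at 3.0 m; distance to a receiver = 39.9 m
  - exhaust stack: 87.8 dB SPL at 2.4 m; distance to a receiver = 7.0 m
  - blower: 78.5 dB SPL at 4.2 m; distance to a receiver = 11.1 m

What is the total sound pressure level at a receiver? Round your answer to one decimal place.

79.1 dB SPL

Propagate each source to the receiver with L = L_ref − 20·log₁₀(r/r_ref), then add intensities.
pump: 78.9 − 20·log₁₀(39.9/3.0) = 78.9 − 22.48 = 56.42 dB SPL.
exhaust stack: 87.8 − 20·log₁₀(7.0/2.4) = 87.8 − 9.30 = 78.50 dB SPL.
blower: 78.5 − 20·log₁₀(11.1/4.2) = 78.5 − 8.44 = 70.06 dB SPL.
Σ 10^(L/10) = 8.141e+07 → L_total = 10·log₁₀(8.141e+07) = 79.11 dB SPL.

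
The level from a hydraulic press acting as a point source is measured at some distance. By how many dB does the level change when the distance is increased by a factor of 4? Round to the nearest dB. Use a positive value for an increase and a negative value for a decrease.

With spherical spreading the level changes by −20·log₁₀(r₂/r₁).
ΔL = −20·log₁₀(4) = -12.04 dB.

-12 dB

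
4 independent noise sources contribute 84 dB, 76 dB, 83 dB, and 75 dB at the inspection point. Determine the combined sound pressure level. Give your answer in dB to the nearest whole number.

For uncorrelated sources the intensities add, so convert each level to linear form, sum, and take 10·log₁₀ of the total.
Σ 10^(L/10) = 10^(84/10) + 10^(76/10) + 10^(83/10) + 10^(75/10) = 5.221e+08.
L_total = 10·log₁₀(5.221e+08) = 87.18 dB.

87 dB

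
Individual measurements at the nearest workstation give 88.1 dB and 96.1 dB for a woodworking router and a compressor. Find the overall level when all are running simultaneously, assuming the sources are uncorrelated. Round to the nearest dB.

Incoherent sources combine by intensity addition: L_total = 10·log₁₀(Σ 10^(L_i/10)).
Σ 10^(L/10) = 10^(88.1/10) + 10^(96.1/10) = 4.719e+09.
L_total = 10·log₁₀(4.719e+09) = 96.74 dB.

97 dB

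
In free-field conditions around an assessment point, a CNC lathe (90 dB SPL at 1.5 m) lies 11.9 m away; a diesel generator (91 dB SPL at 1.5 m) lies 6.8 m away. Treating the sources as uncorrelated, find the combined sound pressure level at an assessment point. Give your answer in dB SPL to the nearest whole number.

79 dB SPL

First find each source's level at the receiver (point-source: −20·log₁₀(r/r_ref)), then combine on an intensity basis.
CNC lathe: 90 − 20·log₁₀(11.9/1.5) = 90 − 17.99 = 72.01 dB SPL.
diesel generator: 91 − 20·log₁₀(6.8/1.5) = 91 − 13.13 = 77.87 dB SPL.
Σ 10^(L/10) = 7.715e+07 → L_total = 10·log₁₀(7.715e+07) = 78.87 dB SPL.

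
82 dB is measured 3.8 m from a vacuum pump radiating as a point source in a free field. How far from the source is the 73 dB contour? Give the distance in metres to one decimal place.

10.7 m

For a point source L₁ − L₂ = 20·log₁₀(r₂/r₁), so r₂ = r₁·10^((L₁−L₂)/20).
r₂ = 3.8·10^((82−73)/20) = 3.8·10^(9.0/20) = 10.71 m.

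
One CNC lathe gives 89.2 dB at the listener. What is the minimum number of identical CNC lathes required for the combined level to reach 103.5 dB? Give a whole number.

27

N identical sources give L₁ + 10·log₁₀ N, so require 10·log₁₀ N ≥ 103.5 − 89.2 = 14.3 dB.
N ≥ 10^(14.3/10) = 26.915, so N = 27.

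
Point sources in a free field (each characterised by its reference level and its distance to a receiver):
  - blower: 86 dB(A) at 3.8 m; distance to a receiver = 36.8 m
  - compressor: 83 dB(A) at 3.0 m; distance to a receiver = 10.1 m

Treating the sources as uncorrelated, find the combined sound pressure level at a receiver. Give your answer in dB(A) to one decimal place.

73.4 dB(A)

Apply inverse-square spreading to bring every level to the receiver, then sum 10^(L/10).
blower: 86 − 20·log₁₀(36.8/3.8) = 86 − 19.72 = 66.28 dB(A).
compressor: 83 − 20·log₁₀(10.1/3.0) = 83 − 10.54 = 72.46 dB(A).
Σ 10^(L/10) = 2.185e+07 → L_total = 10·log₁₀(2.185e+07) = 73.39 dB(A).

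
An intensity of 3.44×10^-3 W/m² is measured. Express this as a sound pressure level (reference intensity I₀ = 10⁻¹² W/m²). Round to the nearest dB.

L = 10·log₁₀(I/I₀) = 10·log₁₀(3.44×10^-3/10⁻¹²) = 10·log₁₀(3.44×10^9).
L = 10·(0.5366 + 9) = 95.37 dB.

95 dB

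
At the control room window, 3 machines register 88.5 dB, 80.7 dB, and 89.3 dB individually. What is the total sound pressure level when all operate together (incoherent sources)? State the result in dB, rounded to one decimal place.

Incoherent sources combine by intensity addition: L_total = 10·log₁₀(Σ 10^(L_i/10)).
Σ 10^(L/10) = 10^(88.5/10) + 10^(80.7/10) + 10^(89.3/10) = 1.677e+09.
L_total = 10·log₁₀(1.677e+09) = 92.24 dB.

92.2 dB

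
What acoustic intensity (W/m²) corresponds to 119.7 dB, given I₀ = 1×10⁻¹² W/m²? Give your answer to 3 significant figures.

L = 10·log₁₀(I/I₀) ⇒ I = I₀·10^(L/10) = 10⁻¹² × 10^11.97.

0.933 W/m²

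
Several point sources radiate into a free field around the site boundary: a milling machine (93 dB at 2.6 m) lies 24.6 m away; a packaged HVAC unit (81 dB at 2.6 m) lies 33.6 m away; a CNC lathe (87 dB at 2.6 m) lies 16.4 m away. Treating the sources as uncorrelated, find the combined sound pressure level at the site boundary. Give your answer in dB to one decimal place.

First find each source's level at the receiver (point-source: −20·log₁₀(r/r_ref)), then combine on an intensity basis.
milling machine: 93 − 20·log₁₀(24.6/2.6) = 93 − 19.52 = 73.48 dB.
packaged HVAC unit: 81 − 20·log₁₀(33.6/2.6) = 81 − 22.23 = 58.77 dB.
CNC lathe: 87 − 20·log₁₀(16.4/2.6) = 87 − 16.00 = 71.00 dB.
Σ 10^(L/10) = 3.564e+07 → L_total = 10·log₁₀(3.564e+07) = 75.52 dB.

75.5 dB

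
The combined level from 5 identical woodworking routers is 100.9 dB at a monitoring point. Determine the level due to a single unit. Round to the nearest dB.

Dividing the total intensity by 5 lowers the level by 10·log₁₀ 5 = 6.990 dB: L₁ = 100.9 − 6.990.

94 dB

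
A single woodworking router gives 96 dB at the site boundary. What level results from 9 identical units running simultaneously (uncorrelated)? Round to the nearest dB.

106 dB

With 9 equal, uncorrelated contributions the intensity is 9× that of one unit, giving a rise of 10·log₁₀ 9.
L_total = 96 + 10·log₁₀(9) = 96 + 9.542 = 105.54 dB.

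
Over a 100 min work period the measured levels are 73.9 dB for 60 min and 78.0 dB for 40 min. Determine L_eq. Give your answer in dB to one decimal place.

76.0 dB

Weight each interval's intensity by its duration and average over T = 100 min:
Σ tᵢ·10^(Lᵢ/10) = 60·10^(73.9/10) + 40·10^(78.0/10) = 3.997e+09.
L_eq = 10·log₁₀(3.997e+09/100) = 76.02 dB.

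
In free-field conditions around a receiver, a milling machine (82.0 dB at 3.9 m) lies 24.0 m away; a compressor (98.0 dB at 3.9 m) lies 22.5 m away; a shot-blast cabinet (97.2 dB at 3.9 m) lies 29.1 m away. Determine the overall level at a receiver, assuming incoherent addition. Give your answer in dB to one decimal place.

Propagate each source to the receiver with L = L_ref − 20·log₁₀(r/r_ref), then add intensities.
milling machine: 82.0 − 20·log₁₀(24.0/3.9) = 82.0 − 15.78 = 66.22 dB.
compressor: 98.0 − 20·log₁₀(22.5/3.9) = 98.0 − 15.22 = 82.78 dB.
shot-blast cabinet: 97.2 − 20·log₁₀(29.1/3.9) = 97.2 − 17.46 = 79.74 dB.
Σ 10^(L/10) = 2.880e+08 → L_total = 10·log₁₀(2.880e+08) = 84.59 dB.

84.6 dB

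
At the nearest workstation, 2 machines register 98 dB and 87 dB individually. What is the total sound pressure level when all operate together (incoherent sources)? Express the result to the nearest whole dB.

For uncorrelated sources the intensities add, so convert each level to linear form, sum, and take 10·log₁₀ of the total.
Σ 10^(L/10) = 10^(98/10) + 10^(87/10) = 6.811e+09.
L_total = 10·log₁₀(6.811e+09) = 98.33 dB.

98 dB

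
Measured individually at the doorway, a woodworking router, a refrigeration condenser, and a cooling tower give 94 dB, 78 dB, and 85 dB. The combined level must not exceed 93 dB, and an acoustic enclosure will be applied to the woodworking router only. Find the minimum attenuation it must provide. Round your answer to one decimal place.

1.9 dB

Fixed contribution from the other sources: Σ 10^(L/10) = 10^(78/10) + 10^(85/10) = 3.793e+08 (85.79 dB).
The limit corresponds to 10^(93/10) = 1.995e+09; subtracting the fixed part leaves 1.616e+09 for the woodworking router, i.e. 92.08 dB.
So the woodworking router must be reduced from 94 to 92.08 dB: IL = 1.92 dB.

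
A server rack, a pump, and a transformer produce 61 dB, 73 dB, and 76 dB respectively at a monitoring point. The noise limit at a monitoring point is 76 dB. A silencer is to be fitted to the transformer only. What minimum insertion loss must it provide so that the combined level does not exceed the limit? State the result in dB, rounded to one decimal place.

3.3 dB

The untreated sources together contribute 10^(61/10) + 10^(73/10) = 2.121e+07, i.e. 73.27 dB.
To meet 76 dB overall, the treated transformer may contribute at most 10^(76/10) − 2.121e+07 = 1.860e+07, i.e. 72.69 dB.
So the transformer must be reduced from 76 to 72.69 dB: IL = 3.31 dB.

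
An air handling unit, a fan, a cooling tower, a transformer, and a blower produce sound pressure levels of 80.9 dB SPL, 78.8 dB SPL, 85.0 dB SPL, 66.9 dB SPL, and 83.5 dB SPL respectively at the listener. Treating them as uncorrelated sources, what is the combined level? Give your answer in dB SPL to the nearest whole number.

For uncorrelated sources the intensities add, so convert each level to linear form, sum, and take 10·log₁₀ of the total.
Σ 10^(L/10) = 10^(80.9/10) + 10^(78.8/10) + 10^(85.0/10) + 10^(66.9/10) + 10^(83.5/10) = 7.439e+08.
L_total = 10·log₁₀(7.439e+08) = 88.72 dB SPL.

89 dB SPL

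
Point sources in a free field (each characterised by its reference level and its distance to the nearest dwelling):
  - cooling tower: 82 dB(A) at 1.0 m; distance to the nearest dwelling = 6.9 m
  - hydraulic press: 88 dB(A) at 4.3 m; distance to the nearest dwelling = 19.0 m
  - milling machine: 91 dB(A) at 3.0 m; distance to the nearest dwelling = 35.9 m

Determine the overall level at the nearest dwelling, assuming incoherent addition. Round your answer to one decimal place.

First find each source's level at the receiver (point-source: −20·log₁₀(r/r_ref)), then combine on an intensity basis.
cooling tower: 82 − 20·log₁₀(6.9/1.0) = 82 − 16.78 = 65.22 dB(A).
hydraulic press: 88 − 20·log₁₀(19.0/4.3) = 88 − 12.91 = 75.09 dB(A).
milling machine: 91 − 20·log₁₀(35.9/3.0) = 91 − 21.56 = 69.44 dB(A).
Σ 10^(L/10) = 4.444e+07 → L_total = 10·log₁₀(4.444e+07) = 76.48 dB(A).

76.5 dB(A)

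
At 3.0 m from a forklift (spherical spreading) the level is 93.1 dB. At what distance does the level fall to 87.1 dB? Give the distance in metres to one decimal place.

6.0 m

For a point source L₁ − L₂ = 20·log₁₀(r₂/r₁), so r₂ = r₁·10^((L₁−L₂)/20).
r₂ = 3.0·10^((93.1−87.1)/20) = 3.0·10^(6.0/20) = 5.99 m.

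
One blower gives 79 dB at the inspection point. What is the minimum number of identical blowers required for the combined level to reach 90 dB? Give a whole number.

13

Need L₁ + 10·log₁₀ N ≥ 90, i.e. log₁₀ N ≥ 1.10.
N ≥ 10^(11.0/10) = 12.589, so N = 13.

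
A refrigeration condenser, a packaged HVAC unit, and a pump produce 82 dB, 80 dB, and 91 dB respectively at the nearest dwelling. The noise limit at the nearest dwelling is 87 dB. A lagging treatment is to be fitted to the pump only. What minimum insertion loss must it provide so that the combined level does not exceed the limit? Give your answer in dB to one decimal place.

7.1 dB

Fixed contribution from the other sources: Σ 10^(L/10) = 10^(82/10) + 10^(80/10) = 2.585e+08 (84.12 dB).
The limit corresponds to 10^(87/10) = 5.012e+08; subtracting the fixed part leaves 2.427e+08 for the pump, i.e. 83.85 dB.
Required insertion loss = 91 − 83.85 = 7.15 dB.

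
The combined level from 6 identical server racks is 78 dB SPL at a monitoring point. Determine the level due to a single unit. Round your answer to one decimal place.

For N identical incoherent sources L_total = L₁ + 10·log₁₀ N, so L₁ = 78 − 10·log₁₀(6) = 78 − 7.782.

70.2 dB SPL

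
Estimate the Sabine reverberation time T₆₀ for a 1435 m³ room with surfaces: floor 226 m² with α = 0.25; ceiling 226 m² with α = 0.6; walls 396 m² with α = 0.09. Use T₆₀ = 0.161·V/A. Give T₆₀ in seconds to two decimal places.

Total absorption A = 226·0.25 + 226·0.6 + 396·0.09 = 227.74 m² sabins.
T₆₀ = 0.161 × 1435 / 227.74 = 1.014 s.

1.01 s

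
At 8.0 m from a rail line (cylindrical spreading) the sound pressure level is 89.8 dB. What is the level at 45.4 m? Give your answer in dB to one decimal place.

Cylindrical spreading from a line source gives a 10·log₁₀(r₂/r₁) drop.
L₂ = 89.8 − 10·log₁₀(45.4/8.0) = 89.8 − 7.540 = 82.26 dB.

82.3 dB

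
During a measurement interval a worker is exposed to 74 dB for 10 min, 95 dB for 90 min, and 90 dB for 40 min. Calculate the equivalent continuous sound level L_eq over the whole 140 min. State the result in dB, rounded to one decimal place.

The energy average is taken in the linear domain: L_eq = 10·log₁₀[(Σ tᵢ·10^(Lᵢ/10))/T], T = 140 min.
Σ tᵢ·10^(Lᵢ/10) = 10·10^(74/10) + 90·10^(95/10) + 40·10^(90/10) = 3.249e+11.
L_eq = 10·log₁₀(3.249e+11/140) = 93.66 dB.

93.7 dB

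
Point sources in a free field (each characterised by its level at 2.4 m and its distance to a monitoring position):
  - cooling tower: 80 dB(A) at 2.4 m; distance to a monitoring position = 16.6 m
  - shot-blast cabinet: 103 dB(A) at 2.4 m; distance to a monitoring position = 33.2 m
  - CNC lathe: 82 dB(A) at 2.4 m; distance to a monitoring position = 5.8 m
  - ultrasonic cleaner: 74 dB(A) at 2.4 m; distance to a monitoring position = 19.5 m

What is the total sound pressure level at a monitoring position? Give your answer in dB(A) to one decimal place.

81.3 dB(A)

Propagate each source to the receiver with L = L_ref − 20·log₁₀(r/r_ref), then add intensities.
cooling tower: 80 − 20·log₁₀(16.6/2.4) = 80 − 16.80 = 63.20 dB(A).
shot-blast cabinet: 103 − 20·log₁₀(33.2/2.4) = 103 − 22.82 = 80.18 dB(A).
CNC lathe: 82 − 20·log₁₀(5.8/2.4) = 82 − 7.66 = 74.34 dB(A).
ultrasonic cleaner: 74 − 20·log₁₀(19.5/2.4) = 74 − 18.20 = 55.80 dB(A).
Σ 10^(L/10) = 1.339e+08 → L_total = 10·log₁₀(1.339e+08) = 81.27 dB(A).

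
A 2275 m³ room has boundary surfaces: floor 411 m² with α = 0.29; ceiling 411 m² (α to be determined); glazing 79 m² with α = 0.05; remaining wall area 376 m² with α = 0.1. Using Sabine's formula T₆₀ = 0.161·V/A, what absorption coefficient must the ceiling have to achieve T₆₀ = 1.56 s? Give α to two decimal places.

Required total absorption A = 0.161·2275/1.56 = 234.79 m².
Absorption from the other surfaces = 411·0.29 + 79·0.05 + 376·0.1 = 160.74 m², so the ceiling must supply 74.05 m² over 411 m².
α = 74.05/411 = 0.180.

0.18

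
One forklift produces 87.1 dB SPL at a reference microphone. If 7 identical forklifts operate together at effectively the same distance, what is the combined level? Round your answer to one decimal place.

N identical incoherent sources raise the level by 10·log₁₀ N.
L_total = 87.1 + 10·log₁₀(7) = 87.1 + 8.451 = 95.55 dB SPL.

95.6 dB SPL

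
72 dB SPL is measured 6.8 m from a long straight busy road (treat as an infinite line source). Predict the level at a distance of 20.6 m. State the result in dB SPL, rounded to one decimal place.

Cylindrical spreading from a line source gives a 10·log₁₀(r₂/r₁) drop.
L₂ = 72 − 10·log₁₀(20.6/6.8) = 72 − 4.814 = 67.19 dB SPL.

67.2 dB SPL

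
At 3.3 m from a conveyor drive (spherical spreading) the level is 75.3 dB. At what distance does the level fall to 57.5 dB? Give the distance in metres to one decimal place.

Point-source spreading drops the level by 20·log₁₀(r₂/r₁); inverting, r₂/r₁ = 10^(ΔL/20).
r₂ = 3.3·10^((75.3−57.5)/20) = 3.3·10^(17.8/20) = 25.62 m.

25.6 m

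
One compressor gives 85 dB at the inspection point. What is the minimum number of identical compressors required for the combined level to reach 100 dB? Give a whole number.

32

Need L₁ + 10·log₁₀ N ≥ 100, i.e. log₁₀ N ≥ 1.50.
N ≥ 10^(15.0/10) = 31.623, so N = 32.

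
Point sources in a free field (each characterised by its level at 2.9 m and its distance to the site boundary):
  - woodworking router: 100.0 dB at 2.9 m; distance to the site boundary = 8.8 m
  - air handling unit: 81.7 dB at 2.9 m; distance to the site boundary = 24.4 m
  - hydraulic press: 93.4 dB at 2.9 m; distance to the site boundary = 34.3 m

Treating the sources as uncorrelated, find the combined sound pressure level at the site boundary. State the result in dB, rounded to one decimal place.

90.4 dB

First find each source's level at the receiver (point-source: −20·log₁₀(r/r_ref)), then combine on an intensity basis.
woodworking router: 100.0 − 20·log₁₀(8.8/2.9) = 100.0 − 9.64 = 90.36 dB.
air handling unit: 81.7 − 20·log₁₀(24.4/2.9) = 81.7 − 18.50 = 63.20 dB.
hydraulic press: 93.4 − 20·log₁₀(34.3/2.9) = 93.4 − 21.46 = 71.94 dB.
Σ 10^(L/10) = 1.104e+09 → L_total = 10·log₁₀(1.104e+09) = 90.43 dB.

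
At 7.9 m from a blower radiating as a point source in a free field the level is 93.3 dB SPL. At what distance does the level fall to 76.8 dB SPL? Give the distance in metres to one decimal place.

Point-source spreading drops the level by 20·log₁₀(r₂/r₁); inverting, r₂/r₁ = 10^(ΔL/20).
r₂ = 7.9·10^((93.3−76.8)/20) = 7.9·10^(16.5/20) = 52.80 m.

52.8 m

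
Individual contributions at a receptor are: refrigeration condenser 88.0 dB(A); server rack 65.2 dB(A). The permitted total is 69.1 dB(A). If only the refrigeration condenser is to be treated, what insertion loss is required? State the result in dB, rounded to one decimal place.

The untreated sources together contribute 10^(65.2/10) = 3.311e+06, i.e. 65.20 dB(A).
The limit corresponds to 10^(69.1/10) = 8.128e+06; subtracting the fixed part leaves 4.817e+06 for the refrigeration condenser, i.e. 66.83 dB(A).
So the refrigeration condenser must be reduced from 88.0 to 66.83 dB(A): IL = 21.17 dB.

21.2 dB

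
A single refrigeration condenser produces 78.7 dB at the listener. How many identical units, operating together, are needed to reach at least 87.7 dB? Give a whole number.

The shortfall is 87.7 − 78.7 = 9.0 dB, and N units add 10·log₁₀ N, so need 10·log₁₀ N ≥ 9.0.
N ≥ 10^(9.0/10) = 7.943, so N = 8.

8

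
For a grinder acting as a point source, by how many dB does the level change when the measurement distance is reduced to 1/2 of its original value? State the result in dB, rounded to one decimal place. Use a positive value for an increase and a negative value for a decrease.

+6.0 dB

Point-source spreading: ΔL = −20·log₁₀(r₂/r₁).
ΔL = −20·log₁₀(0.5) = +6.02 dB.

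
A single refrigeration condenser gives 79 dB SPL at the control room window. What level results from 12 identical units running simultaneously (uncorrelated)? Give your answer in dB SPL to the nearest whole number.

N identical incoherent sources raise the level by 10·log₁₀ N.
L_total = 79 + 10·log₁₀(12) = 79 + 10.792 = 89.79 dB SPL.

90 dB SPL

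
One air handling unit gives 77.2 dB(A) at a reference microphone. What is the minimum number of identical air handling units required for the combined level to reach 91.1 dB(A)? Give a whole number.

The shortfall is 91.1 − 77.2 = 13.9 dB, and N units add 10·log₁₀ N, so need 10·log₁₀ N ≥ 13.9.
N ≥ 10^(13.9/10) = 24.547, so N = 25.

25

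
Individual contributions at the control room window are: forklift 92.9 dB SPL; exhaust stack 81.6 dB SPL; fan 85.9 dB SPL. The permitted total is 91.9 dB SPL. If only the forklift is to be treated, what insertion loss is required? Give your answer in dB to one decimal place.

2.8 dB

Everything except the forklift sums to 10^(81.6/10) + 10^(85.9/10) = 5.336e+08 in linear terms, 87.27 dB SPL.
The limit corresponds to 10^(91.9/10) = 1.549e+09; subtracting the fixed part leaves 1.015e+09 for the forklift, i.e. 90.07 dB SPL.
So the forklift must be reduced from 92.9 to 90.07 dB SPL: IL = 2.83 dB.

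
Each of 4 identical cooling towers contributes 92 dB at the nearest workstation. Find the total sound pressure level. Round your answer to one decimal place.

98.0 dB

With 4 equal, uncorrelated contributions the intensity is 4× that of one unit, giving a rise of 10·log₁₀ 4.
L_total = 92 + 10·log₁₀(4) = 92 + 6.021 = 98.02 dB.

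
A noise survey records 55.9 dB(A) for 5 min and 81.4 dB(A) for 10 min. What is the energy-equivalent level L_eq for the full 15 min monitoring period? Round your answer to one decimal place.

The energy average is taken in the linear domain: L_eq = 10·log₁₀[(Σ tᵢ·10^(Lᵢ/10))/T], T = 15 min.
Σ tᵢ·10^(Lᵢ/10) = 5·10^(55.9/10) + 10·10^(81.4/10) = 1.382e+09.
L_eq = 10·log₁₀(1.382e+09/15) = 79.65 dB(A).

79.6 dB(A)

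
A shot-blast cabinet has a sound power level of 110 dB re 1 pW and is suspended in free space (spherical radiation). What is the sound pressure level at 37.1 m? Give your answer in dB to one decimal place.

67.6 dB

L_p = L_w − 10·log₁₀(4π·r²) with r = 37.1 m.
4π·r² = 1.73e+04 m², 10·log₁₀ of that is 42.380 dB.
L_p = 110 − 42.380 = 67.62 dB.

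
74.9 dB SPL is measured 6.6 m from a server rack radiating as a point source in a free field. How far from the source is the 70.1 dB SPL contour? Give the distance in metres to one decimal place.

Point-source spreading drops the level by 20·log₁₀(r₂/r₁); inverting, r₂/r₁ = 10^(ΔL/20).
r₂ = 6.6·10^((74.9−70.1)/20) = 6.6·10^(4.8/20) = 11.47 m.

11.5 m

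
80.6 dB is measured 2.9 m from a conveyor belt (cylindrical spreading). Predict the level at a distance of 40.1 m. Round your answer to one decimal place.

Cylindrical spreading from a line source gives a 10·log₁₀(r₂/r₁) drop.
L₂ = 80.6 − 10·log₁₀(40.1/2.9) = 80.6 − 11.407 = 69.19 dB.

69.2 dB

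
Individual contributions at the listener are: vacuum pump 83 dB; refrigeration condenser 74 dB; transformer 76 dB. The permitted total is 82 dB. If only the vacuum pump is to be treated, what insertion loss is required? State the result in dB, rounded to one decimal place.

3.3 dB

Fixed contribution from the other sources: Σ 10^(L/10) = 10^(74/10) + 10^(76/10) = 6.493e+07 (78.12 dB).
To meet 82 dB overall, the treated vacuum pump may contribute at most 10^(82/10) − 6.493e+07 = 9.356e+07, i.e. 79.71 dB.
Required insertion loss = 83 − 79.71 = 3.29 dB.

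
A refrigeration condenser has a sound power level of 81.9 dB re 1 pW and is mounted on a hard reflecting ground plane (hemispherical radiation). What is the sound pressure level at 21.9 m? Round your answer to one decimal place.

The power spreads over a hemisphere of area 2π·r², so L_p = L_w − 10·log₁₀(2π·r²).
2π·r² = 3013 m², 10·log₁₀ of that is 34.791 dB.
L_p = 81.9 − 34.791 = 47.11 dB.

47.1 dB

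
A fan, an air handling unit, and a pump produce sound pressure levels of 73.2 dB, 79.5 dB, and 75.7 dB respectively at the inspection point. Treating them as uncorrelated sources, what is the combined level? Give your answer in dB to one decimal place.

Incoherent sources combine by intensity addition: L_total = 10·log₁₀(Σ 10^(L_i/10)).
Σ 10^(L/10) = 10^(73.2/10) + 10^(79.5/10) + 10^(75.7/10) = 1.472e+08.
L_total = 10·log₁₀(1.472e+08) = 81.68 dB.

81.7 dB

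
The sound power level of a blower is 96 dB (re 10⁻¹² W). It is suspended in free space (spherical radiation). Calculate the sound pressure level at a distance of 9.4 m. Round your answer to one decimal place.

65.5 dB

The power spreads over a sphere of area 4π·r², so L_p = L_w − 10·log₁₀(4π·r²).
4π·r² = 1110 m², 10·log₁₀ of that is 30.455 dB.
L_p = 96 − 30.455 = 65.55 dB.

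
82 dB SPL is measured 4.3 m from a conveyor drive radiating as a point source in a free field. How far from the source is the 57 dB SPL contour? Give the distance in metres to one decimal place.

76.5 m

The 25.0 dB drop corresponds to a distance ratio of 10^(25.0/20) for a point source.
r₂ = 4.3·10^((82−57)/20) = 4.3·10^(25.0/20) = 76.47 m.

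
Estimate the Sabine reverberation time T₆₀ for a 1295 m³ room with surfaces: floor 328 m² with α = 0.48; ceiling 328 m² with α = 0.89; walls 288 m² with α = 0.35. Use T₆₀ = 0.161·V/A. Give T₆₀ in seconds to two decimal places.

0.38 s

Total absorption A = 328·0.48 + 328·0.89 + 288·0.35 = 550.16 m² sabins.
T₆₀ = 0.161 × 1295 / 550.16 = 0.379 s.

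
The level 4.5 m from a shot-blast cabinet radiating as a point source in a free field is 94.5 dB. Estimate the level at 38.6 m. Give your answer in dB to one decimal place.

For a point source, L₂ = L₁ − 20·log₁₀(r₂/r₁).
L₂ = 94.5 − 20·log₁₀(38.6/4.5) = 94.5 − 18.667 = 75.83 dB.

75.8 dB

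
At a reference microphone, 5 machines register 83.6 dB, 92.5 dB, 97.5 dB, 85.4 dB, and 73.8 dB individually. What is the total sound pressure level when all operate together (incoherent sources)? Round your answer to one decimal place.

99.0 dB

Incoherent sources combine by intensity addition: L_total = 10·log₁₀(Σ 10^(L_i/10)).
Σ 10^(L/10) = 10^(83.6/10) + 10^(92.5/10) + 10^(97.5/10) + 10^(85.4/10) + 10^(73.8/10) = 8.002e+09.
L_total = 10·log₁₀(8.002e+09) = 99.03 dB.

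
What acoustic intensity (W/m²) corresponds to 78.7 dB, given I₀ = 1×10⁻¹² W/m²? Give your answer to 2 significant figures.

L = 10·log₁₀(I/I₀) ⇒ I = I₀·10^(L/10) = 10⁻¹² × 10^7.87.

7.4e-05 W/m²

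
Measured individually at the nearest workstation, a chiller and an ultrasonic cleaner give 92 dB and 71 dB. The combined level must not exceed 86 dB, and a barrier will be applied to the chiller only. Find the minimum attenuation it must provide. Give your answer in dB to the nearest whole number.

6 dB

The untreated sources together contribute 10^(71/10) = 1.259e+07, i.e. 71.00 dB.
The limit corresponds to 10^(86/10) = 3.981e+08; subtracting the fixed part leaves 3.855e+08 for the chiller, i.e. 85.86 dB.
So the chiller must be reduced from 92 to 85.86 dB: IL = 6.14 dB.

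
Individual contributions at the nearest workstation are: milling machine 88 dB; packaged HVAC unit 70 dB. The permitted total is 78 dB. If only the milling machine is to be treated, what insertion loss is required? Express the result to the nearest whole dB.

11 dB

Everything except the milling machine sums to 10^(70/10) = 1.000e+07 in linear terms, 70.00 dB.
The limit corresponds to 10^(78/10) = 6.310e+07; subtracting the fixed part leaves 5.310e+07 for the milling machine, i.e. 77.25 dB.
So the milling machine must be reduced from 88 to 77.25 dB: IL = 10.75 dB.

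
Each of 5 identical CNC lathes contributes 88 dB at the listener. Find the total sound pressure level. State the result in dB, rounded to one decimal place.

95.0 dB

L_total = L₁ + 10·log₁₀ N for N identical incoherent sources.
L_total = 88 + 10·log₁₀(5) = 88 + 6.990 = 94.99 dB.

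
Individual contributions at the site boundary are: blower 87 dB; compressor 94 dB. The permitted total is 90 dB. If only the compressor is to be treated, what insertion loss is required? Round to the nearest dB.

Everything except the compressor sums to 10^(87/10) = 5.012e+08 in linear terms, 87.00 dB.
The limit corresponds to 10^(90/10) = 1.000e+09; subtracting the fixed part leaves 4.988e+08 for the compressor, i.e. 86.98 dB.
Required insertion loss = 94 − 86.98 = 7.02 dB.

7 dB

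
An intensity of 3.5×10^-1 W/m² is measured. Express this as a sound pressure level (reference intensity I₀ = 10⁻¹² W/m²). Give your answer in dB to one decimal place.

115.4 dB

I/I₀ = 3.5×10^-1/10⁻¹² = 3.5×10^11, and L = 10·log₁₀(I/I₀).
L = 10·(0.5441 + 11) = 115.44 dB.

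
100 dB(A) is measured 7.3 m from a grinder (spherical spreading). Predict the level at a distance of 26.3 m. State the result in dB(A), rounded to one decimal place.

88.9 dB(A)

For a point source, L₂ = L₁ − 20·log₁₀(r₂/r₁).
L₂ = 100 − 20·log₁₀(26.3/7.3) = 100 − 11.133 = 88.87 dB(A).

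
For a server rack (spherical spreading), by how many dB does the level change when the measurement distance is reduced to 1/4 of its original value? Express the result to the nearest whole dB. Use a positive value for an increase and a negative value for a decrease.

+12 dB

Point-source spreading: ΔL = −20·log₁₀(r₂/r₁).
ΔL = −20·log₁₀(0.25) = +12.04 dB.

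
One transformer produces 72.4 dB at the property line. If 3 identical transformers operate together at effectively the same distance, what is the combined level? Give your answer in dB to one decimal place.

N identical incoherent sources raise the level by 10·log₁₀ N.
L_total = 72.4 + 10·log₁₀(3) = 72.4 + 4.771 = 77.17 dB.

77.2 dB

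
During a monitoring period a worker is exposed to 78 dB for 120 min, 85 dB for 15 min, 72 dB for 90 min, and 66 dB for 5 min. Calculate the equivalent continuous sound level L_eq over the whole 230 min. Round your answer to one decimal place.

77.8 dB

L_eq = 10·log₁₀[(1/T)·Σ tᵢ·10^(Lᵢ/10)] with T = 230 min.
Σ tᵢ·10^(Lᵢ/10) = 120·10^(78/10) + 15·10^(85/10) + 90·10^(72/10) + 5·10^(66/10) = 1.376e+10.
L_eq = 10·log₁₀(1.376e+10/230) = 77.77 dB.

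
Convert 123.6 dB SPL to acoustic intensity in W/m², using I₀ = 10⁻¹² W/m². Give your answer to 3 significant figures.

L = 10·log₁₀(I/I₀) ⇒ I = I₀·10^(L/10) = 10⁻¹² × 10^12.36.

2.29 W/m²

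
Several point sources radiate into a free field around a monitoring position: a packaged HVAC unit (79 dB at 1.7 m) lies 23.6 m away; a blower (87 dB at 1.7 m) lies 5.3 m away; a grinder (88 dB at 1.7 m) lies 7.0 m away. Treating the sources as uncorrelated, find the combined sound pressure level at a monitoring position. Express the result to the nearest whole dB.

80 dB

Apply inverse-square spreading to bring every level to the receiver, then sum 10^(L/10).
packaged HVAC unit: 79 − 20·log₁₀(23.6/1.7) = 79 − 22.85 = 56.15 dB.
blower: 87 − 20·log₁₀(5.3/1.7) = 87 − 9.88 = 77.12 dB.
grinder: 88 − 20·log₁₀(7.0/1.7) = 88 − 12.29 = 75.71 dB.
Σ 10^(L/10) = 8.919e+07 → L_total = 10·log₁₀(8.919e+07) = 79.50 dB.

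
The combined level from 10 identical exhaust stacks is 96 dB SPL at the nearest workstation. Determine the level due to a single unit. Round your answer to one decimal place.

86.0 dB SPL

For N identical incoherent sources L_total = L₁ + 10·log₁₀ N, so L₁ = 96 − 10·log₁₀(10) = 96 − 10.000.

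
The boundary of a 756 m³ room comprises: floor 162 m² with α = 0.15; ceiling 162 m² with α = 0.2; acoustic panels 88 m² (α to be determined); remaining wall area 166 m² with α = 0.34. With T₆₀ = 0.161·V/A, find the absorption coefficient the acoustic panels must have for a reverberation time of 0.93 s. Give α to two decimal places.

0.20

A = 0.161·V/T₆₀ = 0.161·756/0.93 = 130.88 m² sabins.
Absorption from the other surfaces = 162·0.15 + 162·0.2 + 166·0.34 = 113.14 m², so the acoustic panels must supply 17.74 m² over 88 m².
α = 17.74/88 = 0.202.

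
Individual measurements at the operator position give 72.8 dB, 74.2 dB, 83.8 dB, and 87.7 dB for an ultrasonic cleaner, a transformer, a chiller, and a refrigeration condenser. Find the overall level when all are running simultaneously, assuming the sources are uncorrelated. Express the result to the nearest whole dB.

89 dB

Incoherent sources combine by intensity addition: L_total = 10·log₁₀(Σ 10^(L_i/10)).
Σ 10^(L/10) = 10^(72.8/10) + 10^(74.2/10) + 10^(83.8/10) + 10^(87.7/10) = 8.741e+08.
L_total = 10·log₁₀(8.741e+08) = 89.42 dB.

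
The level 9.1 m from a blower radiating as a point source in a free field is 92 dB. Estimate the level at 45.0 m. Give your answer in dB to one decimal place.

78.1 dB

For a point source, L₂ = L₁ − 20·log₁₀(r₂/r₁).
L₂ = 92 − 20·log₁₀(45.0/9.1) = 92 − 13.883 = 78.12 dB.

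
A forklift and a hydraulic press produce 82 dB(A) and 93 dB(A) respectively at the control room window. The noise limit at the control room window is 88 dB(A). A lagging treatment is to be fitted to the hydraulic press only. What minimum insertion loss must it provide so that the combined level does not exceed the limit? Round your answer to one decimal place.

The untreated sources together contribute 10^(82/10) = 1.585e+08, i.e. 82.00 dB(A).
To meet 88 dB(A) overall, the treated hydraulic press may contribute at most 10^(88/10) − 1.585e+08 = 4.725e+08, i.e. 86.74 dB(A).
Required insertion loss = 93 − 86.74 = 6.26 dB.

6.3 dB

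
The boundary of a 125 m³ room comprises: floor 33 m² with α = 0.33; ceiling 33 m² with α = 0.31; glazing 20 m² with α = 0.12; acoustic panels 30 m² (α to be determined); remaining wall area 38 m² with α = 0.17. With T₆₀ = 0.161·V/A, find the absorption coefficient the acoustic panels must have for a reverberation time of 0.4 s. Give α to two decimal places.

A = 0.161·V/T₆₀ = 0.161·125/0.4 = 50.31 m² sabins.
Absorption from the other surfaces = 33·0.33 + 33·0.31 + 20·0.12 + 38·0.17 = 29.98 m², so the acoustic panels must supply 20.33 m² over 30 m².
α = 20.33/30 = 0.678.

0.68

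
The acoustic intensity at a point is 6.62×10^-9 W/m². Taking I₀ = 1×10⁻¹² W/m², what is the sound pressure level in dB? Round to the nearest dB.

38 dB

Dividing by I₀ shifts the exponent by 12: I/I₀ = 6.62×10^3.
L = 10·(0.8209 + 3) = 38.21 dB.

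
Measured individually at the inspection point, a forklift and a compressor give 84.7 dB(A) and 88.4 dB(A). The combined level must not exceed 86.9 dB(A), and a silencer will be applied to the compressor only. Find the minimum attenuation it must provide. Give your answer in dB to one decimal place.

5.5 dB

Fixed contribution from the other source: Σ 10^(L/10) = 10^(84.7/10) = 2.951e+08 (84.70 dB(A)).
To meet 86.9 dB(A) overall, the treated compressor may contribute at most 10^(86.9/10) − 2.951e+08 = 1.947e+08, i.e. 82.89 dB(A).
Required insertion loss = 88.4 − 82.89 = 5.51 dB.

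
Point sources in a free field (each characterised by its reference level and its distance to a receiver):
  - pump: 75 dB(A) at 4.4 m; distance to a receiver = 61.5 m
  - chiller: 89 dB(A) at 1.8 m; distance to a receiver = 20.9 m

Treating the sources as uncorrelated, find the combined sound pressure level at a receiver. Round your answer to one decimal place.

First find each source's level at the receiver (point-source: −20·log₁₀(r/r_ref)), then combine on an intensity basis.
pump: 75 − 20·log₁₀(61.5/4.4) = 75 − 22.91 = 52.09 dB(A).
chiller: 89 − 20·log₁₀(20.9/1.8) = 89 − 21.30 = 67.70 dB(A).
Σ 10^(L/10) = 6.054e+06 → L_total = 10·log₁₀(6.054e+06) = 67.82 dB(A).

67.8 dB(A)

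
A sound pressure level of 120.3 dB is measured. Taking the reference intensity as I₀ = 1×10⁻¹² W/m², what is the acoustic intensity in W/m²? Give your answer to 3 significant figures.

I = I₀·10^(L/10) = 10⁻¹² × 10^(120.3/10) = 10^(0.030).

1.07 W/m²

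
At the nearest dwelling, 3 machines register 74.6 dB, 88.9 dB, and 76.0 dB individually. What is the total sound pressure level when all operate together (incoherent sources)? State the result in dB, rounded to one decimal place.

For uncorrelated sources the intensities add, so convert each level to linear form, sum, and take 10·log₁₀ of the total.
Σ 10^(L/10) = 10^(74.6/10) + 10^(88.9/10) + 10^(76.0/10) = 8.449e+08.
L_total = 10·log₁₀(8.449e+08) = 89.27 dB.

89.3 dB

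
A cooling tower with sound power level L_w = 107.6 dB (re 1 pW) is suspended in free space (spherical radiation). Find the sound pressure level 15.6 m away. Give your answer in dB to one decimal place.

The power spreads over a sphere of area 4π·r², so L_p = L_w − 10·log₁₀(4π·r²).
4π·r² = 3058 m², 10·log₁₀ of that is 34.855 dB.
L_p = 107.6 − 34.855 = 72.75 dB.

72.7 dB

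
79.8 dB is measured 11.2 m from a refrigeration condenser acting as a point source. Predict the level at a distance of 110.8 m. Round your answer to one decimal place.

Point-source attenuation: ΔL = 20·log₁₀(r₂/r₁) = 20·log₁₀(110.8/11.2) = 19.906 dB.
L₂ = 79.8 − 20·log₁₀(110.8/11.2) = 79.8 − 19.906 = 59.89 dB.

59.9 dB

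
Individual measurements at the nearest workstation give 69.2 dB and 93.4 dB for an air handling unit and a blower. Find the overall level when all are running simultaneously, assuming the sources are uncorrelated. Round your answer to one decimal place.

Incoherent sources combine by intensity addition: L_total = 10·log₁₀(Σ 10^(L_i/10)).
Σ 10^(L/10) = 10^(69.2/10) + 10^(93.4/10) = 2.196e+09.
L_total = 10·log₁₀(2.196e+09) = 93.42 dB.

93.4 dB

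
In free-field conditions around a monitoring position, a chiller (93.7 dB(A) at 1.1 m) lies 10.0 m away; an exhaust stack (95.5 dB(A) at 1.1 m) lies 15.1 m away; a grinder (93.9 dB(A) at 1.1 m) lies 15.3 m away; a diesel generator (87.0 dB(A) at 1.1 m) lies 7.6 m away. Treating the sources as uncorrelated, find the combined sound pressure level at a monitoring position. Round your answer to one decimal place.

78.5 dB(A)

Propagate each source to the receiver with L = L_ref − 20·log₁₀(r/r_ref), then add intensities.
chiller: 93.7 − 20·log₁₀(10.0/1.1) = 93.7 − 19.17 = 74.53 dB(A).
exhaust stack: 95.5 − 20·log₁₀(15.1/1.1) = 95.5 − 22.75 = 72.75 dB(A).
grinder: 93.9 − 20·log₁₀(15.3/1.1) = 93.9 − 22.87 = 71.03 dB(A).
diesel generator: 87.0 − 20·log₁₀(7.6/1.1) = 87.0 − 16.79 = 70.21 dB(A).
Σ 10^(L/10) = 7.038e+07 → L_total = 10·log₁₀(7.038e+07) = 78.47 dB(A).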